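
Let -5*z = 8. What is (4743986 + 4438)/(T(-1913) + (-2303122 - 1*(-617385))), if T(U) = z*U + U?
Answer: -11871060/4211473 ≈ -2.8187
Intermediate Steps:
z = -8/5 (z = -⅕*8 = -8/5 ≈ -1.6000)
T(U) = -3*U/5 (T(U) = -8*U/5 + U = -3*U/5)
(4743986 + 4438)/(T(-1913) + (-2303122 - 1*(-617385))) = (4743986 + 4438)/(-⅗*(-1913) + (-2303122 - 1*(-617385))) = 4748424/(5739/5 + (-2303122 + 617385)) = 4748424/(5739/5 - 1685737) = 4748424/(-8422946/5) = 4748424*(-5/8422946) = -11871060/4211473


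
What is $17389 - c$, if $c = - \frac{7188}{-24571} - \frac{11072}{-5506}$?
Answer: $\frac{1176105058987}{67643963} \approx 17387.0$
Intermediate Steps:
$c = \frac{155813620}{67643963}$ ($c = \left(-7188\right) \left(- \frac{1}{24571}\right) - - \frac{5536}{2753} = \frac{7188}{24571} + \frac{5536}{2753} = \frac{155813620}{67643963} \approx 2.3034$)
$17389 - c = 17389 - \frac{155813620}{67643963} = \frac{1176105058987}{67643963}$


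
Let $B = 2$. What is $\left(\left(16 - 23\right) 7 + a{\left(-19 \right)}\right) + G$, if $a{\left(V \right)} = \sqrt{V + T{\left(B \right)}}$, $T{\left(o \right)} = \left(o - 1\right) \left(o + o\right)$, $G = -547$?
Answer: $-596 + i \sqrt{15} \approx -596.0 + 3.873 i$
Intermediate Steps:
$T{\left(o \right)} = 2 o \left(-1 + o\right)$ ($T{\left(o \right)} = \left(-1 + o\right) 2 o = 2 o \left(-1 + o\right)$)
$a{\left(V \right)} = \sqrt{4 + V}$ ($a{\left(V \right)} = \sqrt{V + 2 \cdot 2 \left(-1 + 2\right)} = \sqrt{V + 2 \cdot 2 \cdot 1} = \sqrt{V + 4} = \sqrt{4 + V}$)
$\left(\left(16 - 23\right) 7 + a{\left(-19 \right)}\right) + G = \left(\left(16 - 23\right) 7 + \sqrt{4 - 19}\right) - 547 = \left(\left(-7\right) 7 + \sqrt{-15}\right) - 547 = \left(-49 + i \sqrt{15}\right) - 547 = -596 + i \sqrt{15}$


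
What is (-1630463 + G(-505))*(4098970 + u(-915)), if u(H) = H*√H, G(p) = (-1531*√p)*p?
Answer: -5*(819794 - 183*I*√915)*(1630463 - 773155*I*√505) ≈ -6.2023e+12 + 7.1263e+13*I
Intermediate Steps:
G(p) = -1531*p^(3/2)
u(H) = H^(3/2)
(-1630463 + G(-505))*(4098970 + u(-915)) = (-1630463 - (-773155)*I*√505)*(4098970 + (-915)^(3/2)) = (-1630463 - (-773155)*I*√505)*(4098970 - 915*I*√915) = (-1630463 + 773155*I*√505)*(4098970 - 915*I*√915)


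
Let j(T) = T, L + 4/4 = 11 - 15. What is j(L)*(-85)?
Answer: 425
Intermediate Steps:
L = -5 (L = -1 + (11 - 15) = -1 - 4 = -5)
j(L)*(-85) = -5*(-85) = 425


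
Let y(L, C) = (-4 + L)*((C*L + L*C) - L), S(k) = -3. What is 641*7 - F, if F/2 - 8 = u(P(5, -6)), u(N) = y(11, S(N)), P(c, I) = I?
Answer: 5549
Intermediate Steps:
y(L, C) = (-4 + L)*(-L + 2*C*L) (y(L, C) = (-4 + L)*((C*L + C*L) - L) = (-4 + L)*(2*C*L - L) = (-4 + L)*(-L + 2*C*L))
u(N) = -539 (u(N) = 11*(4 - 1*11 - 8*(-3) + 2*(-3)*11) = 11*(4 - 11 + 24 - 66) = 11*(-49) = -539)
F = -1062 (F = 16 + 2*(-539) = 16 - 1078 = -1062)
641*7 - F = 641*7 - 1*(-1062) = 4487 + 1062 = 5549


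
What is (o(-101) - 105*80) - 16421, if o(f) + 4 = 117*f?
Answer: -36642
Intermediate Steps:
o(f) = -4 + 117*f
(o(-101) - 105*80) - 16421 = ((-4 + 117*(-101)) - 105*80) - 16421 = ((-4 - 11817) - 8400) - 16421 = (-11821 - 8400) - 16421 = -20221 - 16421 = -36642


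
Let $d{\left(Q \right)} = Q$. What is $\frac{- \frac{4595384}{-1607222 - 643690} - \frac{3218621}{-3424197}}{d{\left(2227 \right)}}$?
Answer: $\frac{136787694875}{102171129428796} \approx 0.0013388$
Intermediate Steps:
$\frac{- \frac{4595384}{-1607222 - 643690} - \frac{3218621}{-3424197}}{d{\left(2227 \right)}} = \frac{- \frac{4595384}{-1607222 - 643690} - \frac{3218621}{-3424197}}{2227} = \left(- \frac{4595384}{-1607222 - 643690} - - \frac{459803}{489171}\right) \frac{1}{2227} = \left(- \frac{4595384}{-2250912} + \frac{459803}{489171}\right) \frac{1}{2227} = \left(\left(-4595384\right) \left(- \frac{1}{2250912}\right) + \frac{459803}{489171}\right) \frac{1}{2227} = \left(\frac{574423}{281364} + \frac{459803}{489171}\right) \frac{1}{2227} = \frac{136787694875}{45878369748} \cdot \frac{1}{2227} = \frac{136787694875}{102171129428796}$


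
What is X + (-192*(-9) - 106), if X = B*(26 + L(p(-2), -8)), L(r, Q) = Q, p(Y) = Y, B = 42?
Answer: 2378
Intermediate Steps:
X = 756 (X = 42*(26 - 8) = 42*18 = 756)
X + (-192*(-9) - 106) = 756 + (-192*(-9) - 106) = 756 + (-64*(-27) - 106) = 756 + (1728 - 106) = 756 + 1622 = 2378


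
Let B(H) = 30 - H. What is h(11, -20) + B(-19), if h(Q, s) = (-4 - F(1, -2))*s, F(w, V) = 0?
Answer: 129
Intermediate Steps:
h(Q, s) = -4*s (h(Q, s) = (-4 - 1*0)*s = (-4 + 0)*s = -4*s)
h(11, -20) + B(-19) = -4*(-20) + (30 - 1*(-19)) = 80 + (30 + 19) = 80 + 49 = 129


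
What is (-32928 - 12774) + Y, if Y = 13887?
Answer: -31815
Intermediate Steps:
(-32928 - 12774) + Y = (-32928 - 12774) + 13887 = -45702 + 13887 = -31815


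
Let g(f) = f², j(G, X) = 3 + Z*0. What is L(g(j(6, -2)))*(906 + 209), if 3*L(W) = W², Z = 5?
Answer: 30105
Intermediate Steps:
j(G, X) = 3 (j(G, X) = 3 + 5*0 = 3 + 0 = 3)
L(W) = W²/3
L(g(j(6, -2)))*(906 + 209) = ((3²)²/3)*(906 + 209) = ((⅓)*9²)*1115 = ((⅓)*81)*1115 = 27*1115 = 30105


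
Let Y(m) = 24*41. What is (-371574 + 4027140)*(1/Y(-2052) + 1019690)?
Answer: 611317232113821/164 ≈ 3.7275e+12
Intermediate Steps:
Y(m) = 984
(-371574 + 4027140)*(1/Y(-2052) + 1019690) = (-371574 + 4027140)*(1/984 + 1019690) = 3655566*(1/984 + 1019690) = 3655566*(1003374961/984) = 611317232113821/164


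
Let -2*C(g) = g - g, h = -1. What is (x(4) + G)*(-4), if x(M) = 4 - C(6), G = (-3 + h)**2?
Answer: -80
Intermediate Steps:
G = 16 (G = (-3 - 1)**2 = (-4)**2 = 16)
C(g) = 0 (C(g) = -(g - g)/2 = -1/2*0 = 0)
x(M) = 4 (x(M) = 4 - 1*0 = 4 + 0 = 4)
(x(4) + G)*(-4) = (4 + 16)*(-4) = 20*(-4) = -80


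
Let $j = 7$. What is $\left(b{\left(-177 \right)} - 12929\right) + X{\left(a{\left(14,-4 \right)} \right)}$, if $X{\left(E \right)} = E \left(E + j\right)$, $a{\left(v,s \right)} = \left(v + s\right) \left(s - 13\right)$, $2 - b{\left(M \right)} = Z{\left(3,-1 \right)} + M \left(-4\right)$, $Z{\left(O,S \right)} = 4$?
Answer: $14071$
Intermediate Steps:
$b{\left(M \right)} = -2 + 4 M$ ($b{\left(M \right)} = 2 - \left(4 + M \left(-4\right)\right) = 2 - \left(4 - 4 M\right) = 2 + \left(-4 + 4 M\right) = -2 + 4 M$)
$a{\left(v,s \right)} = \left(-13 + s\right) \left(s + v\right)$ ($a{\left(v,s \right)} = \left(s + v\right) \left(-13 + s\right) = \left(-13 + s\right) \left(s + v\right)$)
$X{\left(E \right)} = E \left(7 + E\right)$ ($X{\left(E \right)} = E \left(E + 7\right) = E \left(7 + E\right)$)
$\left(b{\left(-177 \right)} - 12929\right) + X{\left(a{\left(14,-4 \right)} \right)} = \left(\left(-2 + 4 \left(-177\right)\right) - 12929\right) + \left(\left(-4\right)^{2} - -52 - 182 - 56\right) \left(7 - \left(186 - 16\right)\right) = \left(\left(-2 - 708\right) - 12929\right) + \left(16 + 52 - 182 - 56\right) \left(7 + \left(16 + 52 - 182 - 56\right)\right) = \left(-710 - 12929\right) - 170 \left(7 - 170\right) = -13639 - -27710 = -13639 + 27710 = 14071$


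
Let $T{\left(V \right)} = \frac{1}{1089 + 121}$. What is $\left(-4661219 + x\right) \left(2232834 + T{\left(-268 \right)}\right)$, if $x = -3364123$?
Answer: $- \frac{10841150173945611}{605} \approx -1.7919 \cdot 10^{13}$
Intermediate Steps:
$T{\left(V \right)} = \frac{1}{1210}$
$\left(-4661219 + x\right) \left(2232834 + T{\left(-268 \right)}\right) = \left(-4661219 - 3364123\right) \left(2232834 + \frac{1}{1210}\right) = \left(-8025342\right) \frac{2701729141}{1210} = - \frac{10841150173945611}{605}$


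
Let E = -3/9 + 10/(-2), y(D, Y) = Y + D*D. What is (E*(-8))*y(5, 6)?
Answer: 3968/3 ≈ 1322.7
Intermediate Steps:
y(D, Y) = Y + D²
E = -16/3 (E = -3*⅑ + 10*(-½) = -⅓ - 5 = -16/3 ≈ -5.3333)
(E*(-8))*y(5, 6) = (-16/3*(-8))*(6 + 5²) = 128*(6 + 25)/3 = (128/3)*31 = 3968/3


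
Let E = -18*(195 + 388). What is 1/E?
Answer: -1/10494 ≈ -9.5293e-5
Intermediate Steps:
E = -10494 (E = -18*583 = -10494)
1/E = 1/(-10494) = -1/10494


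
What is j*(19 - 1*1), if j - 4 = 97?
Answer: 1818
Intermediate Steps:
j = 101 (j = 4 + 97 = 101)
j*(19 - 1*1) = 101*(19 - 1*1) = 101*(19 - 1) = 101*18 = 1818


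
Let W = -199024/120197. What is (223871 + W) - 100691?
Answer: 2115095348/17171 ≈ 1.2318e+5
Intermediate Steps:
W = -28432/17171 (W = -199024*1/120197 = -28432/17171 ≈ -1.6558)
(223871 + W) - 100691 = (223871 - 28432/17171) - 100691 = 3844060509/17171 - 100691 = 2115095348/17171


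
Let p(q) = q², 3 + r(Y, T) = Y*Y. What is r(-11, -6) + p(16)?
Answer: 374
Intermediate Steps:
r(Y, T) = -3 + Y² (r(Y, T) = -3 + Y*Y = -3 + Y²)
r(-11, -6) + p(16) = (-3 + (-11)²) + 16² = (-3 + 121) + 256 = 118 + 256 = 374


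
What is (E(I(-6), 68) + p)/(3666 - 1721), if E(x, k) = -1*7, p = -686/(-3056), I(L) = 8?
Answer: -10353/2971960 ≈ -0.0034836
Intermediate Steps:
p = 343/1528 (p = -686*(-1/3056) = 343/1528 ≈ 0.22448)
E(x, k) = -7
(E(I(-6), 68) + p)/(3666 - 1721) = (-7 + 343/1528)/(3666 - 1721) = -10353/1528/1945 = -10353/1528*1/1945 = -10353/2971960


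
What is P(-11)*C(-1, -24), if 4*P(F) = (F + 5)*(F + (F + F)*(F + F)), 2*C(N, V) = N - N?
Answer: 0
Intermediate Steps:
C(N, V) = 0 (C(N, V) = (N - N)/2 = (½)*0 = 0)
P(F) = (5 + F)*(F + 4*F²)/4 (P(F) = ((F + 5)*(F + (F + F)*(F + F)))/4 = ((5 + F)*(F + (2*F)*(2*F)))/4 = ((5 + F)*(F + 4*F²))/4 = (5 + F)*(F + 4*F²)/4)
P(-11)*C(-1, -24) = ((¼)*(-11)*(5 + 4*(-11)² + 21*(-11)))*0 = ((¼)*(-11)*(5 + 4*121 - 231))*0 = ((¼)*(-11)*(5 + 484 - 231))*0 = ((¼)*(-11)*258)*0 = -1419/2*0 = 0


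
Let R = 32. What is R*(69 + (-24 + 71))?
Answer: 3712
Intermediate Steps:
R*(69 + (-24 + 71)) = 32*(69 + (-24 + 71)) = 32*(69 + 47) = 32*116 = 3712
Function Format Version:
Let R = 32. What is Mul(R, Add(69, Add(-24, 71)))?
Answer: 3712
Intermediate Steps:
Mul(R, Add(69, Add(-24, 71))) = Mul(32, Add(69, Add(-24, 71))) = Mul(32, Add(69, 47)) = Mul(32, 116) = 3712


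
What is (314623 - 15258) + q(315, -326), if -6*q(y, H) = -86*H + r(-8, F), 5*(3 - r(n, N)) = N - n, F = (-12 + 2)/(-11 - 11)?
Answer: 48624199/165 ≈ 2.9469e+5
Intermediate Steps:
F = 5/11 (F = -10/(-22) = -10*(-1/22) = 5/11 ≈ 0.45455)
r(n, N) = 3 - N/5 + n/5 (r(n, N) = 3 - (N - n)/5 = 3 + (-N/5 + n/5) = 3 - N/5 + n/5)
q(y, H) = -12/55 + 43*H/3 (q(y, H) = -(-86*H + (3 - 1/5*5/11 + (1/5)*(-8)))/6 = -(-86*H + (3 - 1/11 - 8/5))/6 = -(-86*H + 72/55)/6 = -(72/55 - 86*H)/6 = -12/55 + 43*H/3)
(314623 - 15258) + q(315, -326) = (314623 - 15258) + (-12/55 + (43/3)*(-326)) = 299365 + (-12/55 - 14018/3) = 299365 - 771026/165 = 48624199/165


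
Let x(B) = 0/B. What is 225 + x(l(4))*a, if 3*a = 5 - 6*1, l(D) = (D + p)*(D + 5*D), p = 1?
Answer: 225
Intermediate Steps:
l(D) = 6*D*(1 + D) (l(D) = (D + 1)*(D + 5*D) = (1 + D)*(6*D) = 6*D*(1 + D))
x(B) = 0
a = -1/3 (a = (5 - 6*1)/3 = (5 - 6)/3 = (1/3)*(-1) = -1/3 ≈ -0.33333)
225 + x(l(4))*a = 225 + 0*(-1/3) = 225 + 0 = 225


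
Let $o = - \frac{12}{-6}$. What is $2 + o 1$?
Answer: $4$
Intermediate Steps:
$o = 2$ ($o = \left(-12\right) \left(- \frac{1}{6}\right) = 2$)
$2 + o 1 = 2 + 2 \cdot 1 = 2 + 2 = 4$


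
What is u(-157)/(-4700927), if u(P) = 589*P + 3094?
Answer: 89379/4700927 ≈ 0.019013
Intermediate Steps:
u(P) = 3094 + 589*P
u(-157)/(-4700927) = (3094 + 589*(-157))/(-4700927) = (3094 - 92473)*(-1/4700927) = -89379*(-1/4700927) = 89379/4700927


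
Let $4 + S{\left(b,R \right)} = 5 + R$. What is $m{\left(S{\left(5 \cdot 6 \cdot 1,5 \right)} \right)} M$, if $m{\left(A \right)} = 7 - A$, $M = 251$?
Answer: $251$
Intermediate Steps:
$S{\left(b,R \right)} = 1 + R$ ($S{\left(b,R \right)} = -4 + \left(5 + R\right) = 1 + R$)
$m{\left(S{\left(5 \cdot 6 \cdot 1,5 \right)} \right)} M = \left(7 - \left(1 + 5\right)\right) 251 = \left(7 - 6\right) 251 = 1 \cdot 251 = 251$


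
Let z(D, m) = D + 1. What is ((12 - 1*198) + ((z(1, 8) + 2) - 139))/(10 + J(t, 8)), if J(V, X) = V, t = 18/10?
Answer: -1605/59 ≈ -27.203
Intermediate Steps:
t = 9/5 (t = 18*(⅒) = 9/5 ≈ 1.8000)
z(D, m) = 1 + D
((12 - 1*198) + ((z(1, 8) + 2) - 139))/(10 + J(t, 8)) = ((12 - 1*198) + (((1 + 1) + 2) - 139))/(10 + 9/5) = ((12 - 198) + ((2 + 2) - 139))/(59/5) = (-186 + (4 - 139))*(5/59) = (-186 - 135)*(5/59) = -321*5/59 = -1605/59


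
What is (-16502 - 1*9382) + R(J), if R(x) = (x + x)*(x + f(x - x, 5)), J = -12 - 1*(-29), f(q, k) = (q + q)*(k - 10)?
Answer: -25306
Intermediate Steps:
f(q, k) = 2*q*(-10 + k) (f(q, k) = (2*q)*(-10 + k) = 2*q*(-10 + k))
J = 17 (J = -12 + 29 = 17)
R(x) = 2*x² (R(x) = (x + x)*(x + 2*(x - x)*(-10 + 5)) = (2*x)*(x + 2*0*(-5)) = (2*x)*(x + 0) = (2*x)*x = 2*x²)
(-16502 - 1*9382) + R(J) = (-16502 - 1*9382) + 2*17² = (-16502 - 9382) + 2*289 = -25884 + 578 = -25306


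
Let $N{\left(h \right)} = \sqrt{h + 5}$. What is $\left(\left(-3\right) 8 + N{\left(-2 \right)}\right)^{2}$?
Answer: $\left(24 - \sqrt{3}\right)^{2} \approx 495.86$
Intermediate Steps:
$N{\left(h \right)} = \sqrt{5 + h}$
$\left(\left(-3\right) 8 + N{\left(-2 \right)}\right)^{2} = \left(\left(-3\right) 8 + \sqrt{5 - 2}\right)^{2} = \left(-24 + \sqrt{3}\right)^{2}$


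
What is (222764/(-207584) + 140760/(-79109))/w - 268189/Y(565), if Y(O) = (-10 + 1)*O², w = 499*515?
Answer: 56583116911531567117/606229345212602974200 ≈ 0.093336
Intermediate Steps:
w = 256985
Y(O) = -9*O²
(222764/(-207584) + 140760/(-79109))/w - 268189/Y(565) = (222764/(-207584) + 140760/(-79109))/256985 - 268189/((-9*565²)) = (222764*(-1/207584) + 140760*(-1/79109))*(1/256985) - 268189/((-9*319225)) = (-55691/51896 - 140760/79109)*(1/256985) - 268189/(-2873025) = -11710540279/4105440664*1/256985 - 268189*(-1/2873025) = -11710540279/1055036669038040 + 268189/2873025 = 56583116911531567117/606229345212602974200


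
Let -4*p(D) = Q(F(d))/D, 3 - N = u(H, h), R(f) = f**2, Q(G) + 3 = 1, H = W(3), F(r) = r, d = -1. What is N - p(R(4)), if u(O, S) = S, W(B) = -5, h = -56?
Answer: 1887/32 ≈ 58.969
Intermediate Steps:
H = -5
Q(G) = -2 (Q(G) = -3 + 1 = -2)
N = 59 (N = 3 - 1*(-56) = 3 + 56 = 59)
p(D) = 1/(2*D) (p(D) = -(-1)/(2*D) = 1/(2*D))
N - p(R(4)) = 59 - 1/(2*(4**2)) = 59 - 1/(2*16) = 59 - 1*1/32 = 59 - 1/32 = 1887/32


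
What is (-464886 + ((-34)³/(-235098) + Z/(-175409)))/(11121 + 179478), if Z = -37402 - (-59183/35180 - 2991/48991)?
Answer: -16520723523457735680321217/6773350798737519134259420 ≈ -2.4391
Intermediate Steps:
Z = -64459468761027/1723503380 (Z = -37402 - (-59183*1/35180 - 2991*1/48991) = -37402 - (-59183/35180 - 2991/48991) = -37402 - 1*(-3004657733/1723503380) = -37402 + 3004657733/1723503380 = -64459468761027/1723503380 ≈ -37400.)
(-464886 + ((-34)³/(-235098) + Z/(-175409)))/(11121 + 179478) = (-464886 + ((-34)³/(-235098) - 64459468761027/1723503380/(-175409)))/(11121 + 179478) = (-464886 + (-39304*(-1/235098) - 64459468761027/1723503380*(-1/175409)))/190599 = (-464886 + (19652/117549 + 64459468761027/302318004382420))*(1/190599) = (-464886 + 13518299515513280663/35537179097149088580)*(1/190599) = -16520723523457735680321217/35537179097149088580*1/190599 = -16520723523457735680321217/6773350798737519134259420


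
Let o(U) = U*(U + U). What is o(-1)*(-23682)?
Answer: -47364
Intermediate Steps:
o(U) = 2*U² (o(U) = U*(2*U) = 2*U²)
o(-1)*(-23682) = (2*(-1)²)*(-23682) = (2*1)*(-23682) = 2*(-23682) = -47364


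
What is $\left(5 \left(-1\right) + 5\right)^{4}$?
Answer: $0$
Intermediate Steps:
$\left(5 \left(-1\right) + 5\right)^{4} = \left(-5 + 5\right)^{4} = 0^{4} = 0$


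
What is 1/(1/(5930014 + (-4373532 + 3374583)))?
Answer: 4931065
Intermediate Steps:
1/(1/(5930014 + (-4373532 + 3374583))) = 1/(1/(5930014 - 998949)) = 1/(1/4931065) = 4931065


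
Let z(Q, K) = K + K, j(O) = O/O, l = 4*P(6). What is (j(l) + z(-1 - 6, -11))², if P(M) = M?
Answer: 441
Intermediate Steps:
l = 24 (l = 4*6 = 24)
j(O) = 1
z(Q, K) = 2*K
(j(l) + z(-1 - 6, -11))² = (1 + 2*(-11))² = (1 - 22)² = (-21)² = 441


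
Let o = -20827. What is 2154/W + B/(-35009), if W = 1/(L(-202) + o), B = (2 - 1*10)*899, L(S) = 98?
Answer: -1563161155202/35009 ≈ -4.4650e+7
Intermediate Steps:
B = -7192 (B = (2 - 10)*899 = -8*899 = -7192)
W = -1/20729 (W = 1/(98 - 20827) = 1/(-20729) = -1/20729 ≈ -4.8242e-5)
2154/W + B/(-35009) = 2154/(-1/20729) - 7192/(-35009) = 2154*(-20729) - 7192*(-1/35009) = -44650266 + 7192/35009 = -1563161155202/35009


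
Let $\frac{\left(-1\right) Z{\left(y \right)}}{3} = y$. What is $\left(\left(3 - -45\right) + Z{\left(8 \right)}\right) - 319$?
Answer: $-295$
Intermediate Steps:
$Z{\left(y \right)} = - 3 y$
$\left(\left(3 - -45\right) + Z{\left(8 \right)}\right) - 319 = \left(\left(3 - -45\right) - 24\right) - 319 = \left(\left(3 + 45\right) - 24\right) - 319 = \left(48 - 24\right) - 319 = 24 - 319 = -295$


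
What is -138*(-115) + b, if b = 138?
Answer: 16008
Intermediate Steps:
-138*(-115) + b = -138*(-115) + 138 = 15870 + 138 = 16008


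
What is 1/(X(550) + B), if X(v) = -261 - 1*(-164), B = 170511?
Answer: 1/170414 ≈ 5.8681e-6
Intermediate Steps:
X(v) = -97 (X(v) = -261 + 164 = -97)
1/(X(550) + B) = 1/(-97 + 170511) = 1/170414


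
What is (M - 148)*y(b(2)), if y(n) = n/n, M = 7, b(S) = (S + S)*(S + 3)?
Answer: -141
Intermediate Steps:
b(S) = 2*S*(3 + S) (b(S) = (2*S)*(3 + S) = 2*S*(3 + S))
y(n) = 1
(M - 148)*y(b(2)) = (7 - 148)*1 = -141*1 = -141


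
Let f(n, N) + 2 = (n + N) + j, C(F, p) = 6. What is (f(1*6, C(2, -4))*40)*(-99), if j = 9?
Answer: -75240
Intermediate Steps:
f(n, N) = 7 + N + n (f(n, N) = -2 + ((n + N) + 9) = -2 + ((N + n) + 9) = -2 + (9 + N + n) = 7 + N + n)
(f(1*6, C(2, -4))*40)*(-99) = ((7 + 6 + 1*6)*40)*(-99) = ((7 + 6 + 6)*40)*(-99) = (19*40)*(-99) = 760*(-99) = -75240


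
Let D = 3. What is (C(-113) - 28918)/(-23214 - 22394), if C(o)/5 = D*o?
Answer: 30613/45608 ≈ 0.67122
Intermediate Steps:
C(o) = 15*o (C(o) = 5*(3*o) = 15*o)
(C(-113) - 28918)/(-23214 - 22394) = (15*(-113) - 28918)/(-23214 - 22394) = (-1695 - 28918)/(-45608) = -30613*(-1/45608) = 30613/45608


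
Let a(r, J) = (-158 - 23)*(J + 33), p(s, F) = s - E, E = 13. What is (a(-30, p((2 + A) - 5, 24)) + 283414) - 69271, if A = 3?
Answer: 210523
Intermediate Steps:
p(s, F) = -13 + s (p(s, F) = s - 1*13 = s - 13 = -13 + s)
a(r, J) = -5973 - 181*J (a(r, J) = -181*(33 + J) = -5973 - 181*J)
(a(-30, p((2 + A) - 5, 24)) + 283414) - 69271 = ((-5973 - 181*(-13 + ((2 + 3) - 5))) + 283414) - 69271 = ((-5973 - 181*(-13 + (5 - 5))) + 283414) - 69271 = ((-5973 - 181*(-13 + 0)) + 283414) - 69271 = ((-5973 - 181*(-13)) + 283414) - 69271 = ((-5973 + 2353) + 283414) - 69271 = (-3620 + 283414) - 69271 = 279794 - 69271 = 210523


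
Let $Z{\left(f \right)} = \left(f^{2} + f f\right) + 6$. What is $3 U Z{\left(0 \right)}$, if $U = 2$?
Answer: $36$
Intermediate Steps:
$Z{\left(f \right)} = 6 + 2 f^{2}$ ($Z{\left(f \right)} = \left(f^{2} + f^{2}\right) + 6 = 2 f^{2} + 6 = 6 + 2 f^{2}$)
$3 U Z{\left(0 \right)} = 3 \cdot 2 \left(6 + 2 \cdot 0^{2}\right) = 6 \left(6 + 2 \cdot 0\right) = 6 \left(6 + 0\right) = 6 \cdot 6 = 36$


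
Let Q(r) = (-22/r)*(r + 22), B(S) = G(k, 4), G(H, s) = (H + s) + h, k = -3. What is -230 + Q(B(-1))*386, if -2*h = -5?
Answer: -434702/7 ≈ -62100.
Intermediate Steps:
h = 5/2 (h = -1/2*(-5) = 5/2 ≈ 2.5000)
G(H, s) = 5/2 + H + s (G(H, s) = (H + s) + 5/2 = 5/2 + H + s)
B(S) = 7/2 (B(S) = 5/2 - 3 + 4 = 7/2)
Q(r) = -22*(22 + r)/r (Q(r) = (-22/r)*(22 + r) = -22*(22 + r)/r)
-230 + Q(B(-1))*386 = -230 + (-22 - 484/7/2)*386 = -230 + (-22 - 484*2/7)*386 = -230 + (-22 - 968/7)*386 = -230 - 1122/7*386 = -230 - 433092/7 = -434702/7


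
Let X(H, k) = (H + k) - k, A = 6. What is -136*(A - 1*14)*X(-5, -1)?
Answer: -5440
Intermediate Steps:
X(H, k) = H
-136*(A - 1*14)*X(-5, -1) = -136*(6 - 1*14)*(-5) = -136*(6 - 14)*(-5) = -(-1088)*(-5) = -136*40 = -5440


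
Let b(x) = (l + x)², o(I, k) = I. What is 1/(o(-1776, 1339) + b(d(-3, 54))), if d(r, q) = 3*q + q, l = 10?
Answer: 1/49300 ≈ 2.0284e-5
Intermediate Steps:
d(r, q) = 4*q
b(x) = (10 + x)²
1/(o(-1776, 1339) + b(d(-3, 54))) = 1/(-1776 + (10 + 4*54)²) = 1/(-1776 + (10 + 216)²) = 1/(-1776 + 226²) = 1/(-1776 + 51076) = 1/49300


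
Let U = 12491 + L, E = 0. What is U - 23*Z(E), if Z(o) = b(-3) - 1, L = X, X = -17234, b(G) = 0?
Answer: -4720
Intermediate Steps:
L = -17234
Z(o) = -1 (Z(o) = 0 - 1 = -1)
U = -4743 (U = 12491 - 17234 = -4743)
U - 23*Z(E) = -4743 - 23*(-1) = -4743 + 23 = -4720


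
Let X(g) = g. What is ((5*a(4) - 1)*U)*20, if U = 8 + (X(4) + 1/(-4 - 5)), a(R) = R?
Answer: 40660/9 ≈ 4517.8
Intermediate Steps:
U = 107/9 (U = 8 + (4 + 1/(-4 - 5)) = 8 + (4 + 1/(-9)) = 8 + (4 - ⅑) = 8 + 35/9 = 107/9 ≈ 11.889)
((5*a(4) - 1)*U)*20 = ((5*4 - 1)*(107/9))*20 = ((20 - 1)*(107/9))*20 = (19*(107/9))*20 = (2033/9)*20 = 40660/9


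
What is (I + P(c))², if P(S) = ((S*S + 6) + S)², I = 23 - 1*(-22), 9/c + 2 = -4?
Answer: 2099601/256 ≈ 8201.6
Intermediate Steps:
c = -3/2 (c = 9/(-2 - 4) = 9/(-6) = 9*(-⅙) = -3/2 ≈ -1.5000)
I = 45 (I = 23 + 22 = 45)
P(S) = (6 + S + S²)² (P(S) = ((S² + 6) + S)² = ((6 + S²) + S)² = (6 + S + S²)²)
(I + P(c))² = (45 + (6 - 3/2 + (-3/2)²)²)² = (45 + (6 - 3/2 + 9/4)²)² = (45 + (27/4)²)² = (45 + 729/16)² = (1449/16)² = 2099601/256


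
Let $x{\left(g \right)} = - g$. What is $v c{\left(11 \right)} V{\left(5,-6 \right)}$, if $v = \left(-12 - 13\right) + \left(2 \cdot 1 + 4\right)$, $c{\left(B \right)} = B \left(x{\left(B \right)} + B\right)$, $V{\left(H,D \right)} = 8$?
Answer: $0$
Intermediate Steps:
$c{\left(B \right)} = 0$ ($c{\left(B \right)} = B \left(- B + B\right) = B 0 = 0$)
$v = -19$ ($v = -25 + \left(2 + 4\right) = -25 + 6 = -19$)
$v c{\left(11 \right)} V{\left(5,-6 \right)} = \left(-19\right) 0 \cdot 8 = 0 \cdot 8 = 0$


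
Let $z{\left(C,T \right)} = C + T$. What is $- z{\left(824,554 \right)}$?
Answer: $-1378$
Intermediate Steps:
$- z{\left(824,554 \right)} = - (824 + 554) = \left(-1\right) 1378 = -1378$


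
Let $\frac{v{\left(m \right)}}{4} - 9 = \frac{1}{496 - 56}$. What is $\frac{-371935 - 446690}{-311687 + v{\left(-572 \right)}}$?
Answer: $\frac{30016250}{11427203} \approx 2.6267$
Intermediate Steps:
$v{\left(m \right)} = \frac{3961}{110}$ ($v{\left(m \right)} = 36 + \frac{4}{496 - 56} = 36 + \frac{4}{440} = 36 + 4 \cdot \frac{1}{440} = 36 + \frac{1}{110} = \frac{3961}{110}$)
$\frac{-371935 - 446690}{-311687 + v{\left(-572 \right)}} = \frac{-371935 - 446690}{-311687 + \frac{3961}{110}} = - \frac{818625}{- \frac{34281609}{110}} = \left(-818625\right) \left(- \frac{110}{34281609}\right) = \frac{30016250}{11427203}$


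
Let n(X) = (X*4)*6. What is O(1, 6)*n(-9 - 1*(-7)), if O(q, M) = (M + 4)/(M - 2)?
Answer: -120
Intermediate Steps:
O(q, M) = (4 + M)/(-2 + M)
n(X) = 24*X (n(X) = (4*X)*6 = 24*X)
O(1, 6)*n(-9 - 1*(-7)) = ((4 + 6)/(-2 + 6))*(24*(-9 - 1*(-7))) = (10/4)*(24*(-9 + 7)) = ((¼)*10)*(24*(-2)) = (5/2)*(-48) = -120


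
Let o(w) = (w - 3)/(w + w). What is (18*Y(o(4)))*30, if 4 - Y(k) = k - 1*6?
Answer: 10665/2 ≈ 5332.5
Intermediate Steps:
o(w) = (-3 + w)/(2*w) (o(w) = (-3 + w)/((2*w)) = (-3 + w)*(1/(2*w)) = (-3 + w)/(2*w))
Y(k) = 10 - k (Y(k) = 4 - (k - 1*6) = 4 - (k - 6) = 4 - (-6 + k) = 4 + (6 - k) = 10 - k)
(18*Y(o(4)))*30 = (18*(10 - (-3 + 4)/(2*4)))*30 = (18*(10 - 1/(2*4)))*30 = (18*(10 - 1*⅛))*30 = (18*(10 - ⅛))*30 = (18*(79/8))*30 = (711/4)*30 = 10665/2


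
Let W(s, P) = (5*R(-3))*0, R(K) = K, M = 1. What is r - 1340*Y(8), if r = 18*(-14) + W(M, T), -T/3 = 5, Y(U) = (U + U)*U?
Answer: -171772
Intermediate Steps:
Y(U) = 2*U² (Y(U) = (2*U)*U = 2*U²)
T = -15 (T = -3*5 = -15)
W(s, P) = 0 (W(s, P) = (5*(-3))*0 = -15*0 = 0)
r = -252 (r = 18*(-14) + 0 = -252 + 0 = -252)
r - 1340*Y(8) = -252 - 2680*8² = -252 - 2680*64 = -252 - 1340*128 = -252 - 171520 = -171772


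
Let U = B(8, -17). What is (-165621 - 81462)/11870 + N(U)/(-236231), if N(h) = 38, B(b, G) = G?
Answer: -58369115233/2804061970 ≈ -20.816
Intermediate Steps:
U = -17
(-165621 - 81462)/11870 + N(U)/(-236231) = (-165621 - 81462)/11870 + 38/(-236231) = -247083*1/11870 + 38*(-1/236231) = -247083/11870 - 38/236231 = -58369115233/2804061970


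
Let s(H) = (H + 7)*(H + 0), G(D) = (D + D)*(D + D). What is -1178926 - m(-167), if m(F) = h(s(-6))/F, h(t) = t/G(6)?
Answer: -4725135409/4008 ≈ -1.1789e+6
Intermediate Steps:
G(D) = 4*D² (G(D) = (2*D)*(2*D) = 4*D²)
s(H) = H*(7 + H) (s(H) = (7 + H)*H = H*(7 + H))
h(t) = t/144 (h(t) = t/((4*6²)) = t/((4*36)) = t/144)
m(F) = -1/(24*F) (m(F) = ((-6*(7 - 6))/144)/F = ((-6*1)/144)/F = ((1/144)*(-6))/F = -1/(24*F))
-1178926 - m(-167) = -1178926 - (-1)/(24*(-167)) = -1178926 - (-1)*(-1)/(24*167) = -1178926 - 1*1/4008 = -1178926 - 1/4008 = -4725135409/4008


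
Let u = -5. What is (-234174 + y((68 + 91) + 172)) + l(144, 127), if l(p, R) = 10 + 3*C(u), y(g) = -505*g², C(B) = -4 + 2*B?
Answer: -55562511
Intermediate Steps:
l(p, R) = -32 (l(p, R) = 10 + 3*(-4 + 2*(-5)) = 10 + 3*(-4 - 10) = 10 + 3*(-14) = 10 - 42 = -32)
(-234174 + y((68 + 91) + 172)) + l(144, 127) = (-234174 - 505*((68 + 91) + 172)²) - 32 = (-234174 - 505*(159 + 172)²) - 32 = (-234174 - 505*331²) - 32 = (-234174 - 505*109561) - 32 = (-234174 - 55328305) - 32 = -55562479 - 32 = -55562511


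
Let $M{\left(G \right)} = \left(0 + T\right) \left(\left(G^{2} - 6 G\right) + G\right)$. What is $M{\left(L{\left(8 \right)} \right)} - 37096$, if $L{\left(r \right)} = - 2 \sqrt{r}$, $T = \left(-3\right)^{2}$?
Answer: $-36808 + 180 \sqrt{2} \approx -36553.0$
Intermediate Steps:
$T = 9$
$M{\left(G \right)} = - 45 G + 9 G^{2}$ ($M{\left(G \right)} = \left(0 + 9\right) \left(\left(G^{2} - 6 G\right) + G\right) = 9 \left(G^{2} - 5 G\right) = - 45 G + 9 G^{2}$)
$M{\left(L{\left(8 \right)} \right)} - 37096 = 9 \left(- 2 \sqrt{8}\right) \left(-5 - 2 \sqrt{8}\right) - 37096 = 9 \left(- 2 \cdot 2 \sqrt{2}\right) \left(-5 - 2 \cdot 2 \sqrt{2}\right) - 37096 = 9 \left(- 4 \sqrt{2}\right) \left(-5 - 4 \sqrt{2}\right) - 37096 = - 36 \sqrt{2} \left(-5 - 4 \sqrt{2}\right) - 37096 = -37096 - 36 \sqrt{2} \left(-5 - 4 \sqrt{2}\right)$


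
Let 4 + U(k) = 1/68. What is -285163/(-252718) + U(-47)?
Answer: -24547747/8592412 ≈ -2.8569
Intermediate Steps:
U(k) = -271/68 (U(k) = -4 + 1/68 = -271/68)
-285163/(-252718) + U(-47) = -285163/(-252718) - 271/68 = -285163*(-1/252718) - 271/68 = 285163/252718 - 271/68 = -24547747/8592412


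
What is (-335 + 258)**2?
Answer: 5929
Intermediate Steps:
(-335 + 258)**2 = (-77)**2 = 5929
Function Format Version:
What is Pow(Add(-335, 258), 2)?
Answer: 5929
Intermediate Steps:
Pow(Add(-335, 258), 2) = Pow(-77, 2) = 5929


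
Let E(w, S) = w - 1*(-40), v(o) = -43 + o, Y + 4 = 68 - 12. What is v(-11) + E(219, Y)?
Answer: 205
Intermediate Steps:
Y = 52 (Y = -4 + (68 - 12) = -4 + 56 = 52)
E(w, S) = 40 + w (E(w, S) = w + 40 = 40 + w)
v(-11) + E(219, Y) = (-43 - 11) + (40 + 219) = -54 + 259 = 205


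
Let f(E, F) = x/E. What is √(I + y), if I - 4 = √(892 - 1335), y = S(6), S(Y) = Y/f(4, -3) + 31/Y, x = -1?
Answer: √(-534 + 36*I*√443)/6 ≈ 2.3362 + 4.5046*I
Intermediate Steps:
f(E, F) = -1/E
S(Y) = -4*Y + 31/Y (S(Y) = Y/((-1/4)) + 31/Y = Y/((-1*¼)) + 31/Y = Y/(-¼) + 31/Y = Y*(-4) + 31/Y = -4*Y + 31/Y)
y = -113/6 (y = -4*6 + 31/6 = -24 + 31*(⅙) = -24 + 31/6 = -113/6 ≈ -18.833)
I = 4 + I*√443 (I = 4 + √(892 - 1335) = 4 + √(-443) = 4 + I*√443 ≈ 4.0 + 21.048*I)
√(I + y) = √((4 + I*√443) - 113/6) = √(-89/6 + I*√443)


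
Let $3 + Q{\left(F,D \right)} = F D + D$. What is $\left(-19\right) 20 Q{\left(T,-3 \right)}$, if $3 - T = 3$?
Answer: $2280$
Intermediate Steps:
$T = 0$ ($T = 3 - 3 = 0$)
$Q{\left(F,D \right)} = -3 + D + D F$ ($Q{\left(F,D \right)} = -3 + \left(F D + D\right) = -3 + \left(D F + D\right) = -3 + \left(D + D F\right) = -3 + D + D F$)
$\left(-19\right) 20 Q{\left(T,-3 \right)} = \left(-19\right) 20 \left(-3 - 3 - 0\right) = - 380 \left(-3 - 3 + 0\right) = \left(-380\right) \left(-6\right) = 2280$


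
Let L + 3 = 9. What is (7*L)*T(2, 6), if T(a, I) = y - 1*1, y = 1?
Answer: 0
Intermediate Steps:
L = 6 (L = -3 + 9 = 6)
T(a, I) = 0 (T(a, I) = 1 - 1*1 = 1 - 1 = 0)
(7*L)*T(2, 6) = (7*6)*0 = 42*0 = 0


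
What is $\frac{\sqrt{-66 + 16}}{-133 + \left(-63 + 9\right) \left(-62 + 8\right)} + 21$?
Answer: $21 + \frac{5 i \sqrt{2}}{2783} \approx 21.0 + 0.0025408 i$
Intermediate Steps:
$\frac{\sqrt{-66 + 16}}{-133 + \left(-63 + 9\right) \left(-62 + 8\right)} + 21 = \frac{\sqrt{-50}}{-133 - -2916} + 21 = \frac{5 i \sqrt{2}}{-133 + 2916} + 21 = \frac{5 i \sqrt{2}}{2783} + 21 = 21 + \frac{5 i \sqrt{2}}{2783}$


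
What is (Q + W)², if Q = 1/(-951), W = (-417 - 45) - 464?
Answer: 775503913129/904401 ≈ 8.5748e+5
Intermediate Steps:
W = -926 (W = -462 - 464 = -926)
Q = -1/951 ≈ -0.0010515
(Q + W)² = (-1/951 - 926)² = (-880627/951)² = 775503913129/904401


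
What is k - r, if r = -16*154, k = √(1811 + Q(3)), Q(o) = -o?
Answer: 2464 + 4*√113 ≈ 2506.5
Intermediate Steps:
k = 4*√113 (k = √(1811 - 1*3) = √(1811 - 3) = √1808 = 4*√113 ≈ 42.521)
r = -2464
k - r = 4*√113 - 1*(-2464) = 4*√113 + 2464 = 2464 + 4*√113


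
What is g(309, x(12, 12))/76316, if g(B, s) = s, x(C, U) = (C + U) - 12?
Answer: 3/19079 ≈ 0.00015724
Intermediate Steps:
x(C, U) = -12 + C + U
g(309, x(12, 12))/76316 = (-12 + 12 + 12)/76316 = 12*(1/76316) = 3/19079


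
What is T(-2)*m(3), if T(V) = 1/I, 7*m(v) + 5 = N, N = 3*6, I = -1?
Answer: -13/7 ≈ -1.8571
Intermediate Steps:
N = 18
m(v) = 13/7 (m(v) = -5/7 + (1/7)*18 = -5/7 + 18/7 = 13/7)
T(V) = -1 (T(V) = 1/(-1) = -1)
T(-2)*m(3) = -1*13/7 = -13/7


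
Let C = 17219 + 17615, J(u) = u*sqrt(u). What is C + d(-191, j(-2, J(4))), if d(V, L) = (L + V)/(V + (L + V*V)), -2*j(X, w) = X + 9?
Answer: 2528007493/72573 ≈ 34834.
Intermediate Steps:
J(u) = u**(3/2)
j(X, w) = -9/2 - X/2 (j(X, w) = -(X + 9)/2 = -(9 + X)/2 = -9/2 - X/2)
d(V, L) = (L + V)/(L + V + V**2) (d(V, L) = (L + V)/(V + (L + V**2)) = (L + V)/(L + V + V**2))
C = 34834
C + d(-191, j(-2, J(4))) = 34834 + ((-9/2 - 1/2*(-2)) - 191)/((-9/2 - 1/2*(-2)) - 191 + (-191)**2) = 34834 + ((-9/2 + 1) - 191)/((-9/2 + 1) - 191 + 36481) = 34834 + (-7/2 - 191)/(-7/2 - 191 + 36481) = 34834 - 389/2/(72573/2) = 34834 + (2/72573)*(-389/2) = 34834 - 389/72573 = 2528007493/72573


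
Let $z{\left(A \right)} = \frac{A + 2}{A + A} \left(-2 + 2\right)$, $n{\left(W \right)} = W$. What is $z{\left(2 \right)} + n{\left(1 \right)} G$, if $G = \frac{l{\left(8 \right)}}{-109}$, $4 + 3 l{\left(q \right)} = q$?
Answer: $- \frac{4}{327} \approx -0.012232$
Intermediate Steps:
$l{\left(q \right)} = - \frac{4}{3} + \frac{q}{3}$
$z{\left(A \right)} = 0$ ($z{\left(A \right)} = \frac{2 + A}{2 A} 0 = 0$)
$G = - \frac{4}{327}$ ($G = \frac{- \frac{4}{3} + \frac{1}{3} \cdot 8}{-109} = \left(- \frac{4}{3} + \frac{8}{3}\right) \left(- \frac{1}{109}\right) = \frac{4}{3} \left(- \frac{1}{109}\right) = - \frac{4}{327} \approx -0.012232$)
$z{\left(2 \right)} + n{\left(1 \right)} G = 0 + 1 \left(- \frac{4}{327}\right) = 0 - \frac{4}{327} = - \frac{4}{327}$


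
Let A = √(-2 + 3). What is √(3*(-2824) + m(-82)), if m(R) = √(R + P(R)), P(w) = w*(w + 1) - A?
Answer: √(-8472 + √6559) ≈ 91.602*I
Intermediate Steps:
A = 1 (A = √1 = 1)
P(w) = -1 + w*(1 + w) (P(w) = w*(w + 1) - 1*1 = w*(1 + w) - 1 = -1 + w*(1 + w))
m(R) = √(-1 + R² + 2*R) (m(R) = √(R + (-1 + R + R²)) = √(-1 + R² + 2*R))
√(3*(-2824) + m(-82)) = √(3*(-2824) + √(-1 + (-82)² + 2*(-82))) = √(-8472 + √(-1 + 6724 - 164)) = √(-8472 + √6559)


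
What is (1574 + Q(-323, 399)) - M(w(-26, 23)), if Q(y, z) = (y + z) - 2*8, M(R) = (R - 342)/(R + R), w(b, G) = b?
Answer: 21150/13 ≈ 1626.9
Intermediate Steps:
M(R) = (-342 + R)/(2*R) (M(R) = (-342 + R)/((2*R)) = (-342 + R)*(1/(2*R)) = (-342 + R)/(2*R))
Q(y, z) = -16 + y + z (Q(y, z) = (y + z) - 16 = -16 + y + z)
(1574 + Q(-323, 399)) - M(w(-26, 23)) = (1574 + (-16 - 323 + 399)) - (-342 - 26)/(2*(-26)) = (1574 + 60) - (-1)*(-368)/(2*26) = 1634 - 1*92/13 = 1634 - 92/13 = 21150/13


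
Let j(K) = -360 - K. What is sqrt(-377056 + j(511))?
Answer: I*sqrt(377927) ≈ 614.76*I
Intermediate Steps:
sqrt(-377056 + j(511)) = sqrt(-377056 + (-360 - 1*511)) = sqrt(-377056 + (-360 - 511)) = sqrt(-377056 - 871) = sqrt(-377927) = I*sqrt(377927)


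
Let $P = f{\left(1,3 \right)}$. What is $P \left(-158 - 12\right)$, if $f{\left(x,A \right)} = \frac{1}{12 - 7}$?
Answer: $-34$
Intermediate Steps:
$f{\left(x,A \right)} = \frac{1}{5}$
$P = \frac{1}{5} \approx 0.2$
$P \left(-158 - 12\right) = \frac{-158 - 12}{5} = \frac{1}{5} \left(-170\right) = -34$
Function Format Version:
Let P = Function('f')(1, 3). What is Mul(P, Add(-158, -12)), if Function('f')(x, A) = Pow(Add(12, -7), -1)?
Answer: -34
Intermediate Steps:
Function('f')(x, A) = Rational(1, 5) (Function('f')(x, A) = Pow(5, -1) = Rational(1, 5))
P = Rational(1, 5) ≈ 0.20000
Mul(P, Add(-158, -12)) = Mul(Rational(1, 5), Add(-158, -12)) = Mul(Rational(1, 5), -170) = -34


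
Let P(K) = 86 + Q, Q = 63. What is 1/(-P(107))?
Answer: -1/149 ≈ -0.0067114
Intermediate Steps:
P(K) = 149 (P(K) = 86 + 63 = 149)
1/(-P(107)) = 1/(-1*149) = 1/(-149) = -1/149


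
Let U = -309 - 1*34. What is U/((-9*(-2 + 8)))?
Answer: 343/54 ≈ 6.3519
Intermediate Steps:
U = -343 (U = -309 - 34 = -343)
U/((-9*(-2 + 8))) = -343*(-1/(9*(-2 + 8))) = -343/((-9*6)) = -343/(-54) = -343*(-1/54) = 343/54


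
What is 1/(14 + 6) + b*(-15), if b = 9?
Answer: -2699/20 ≈ -134.95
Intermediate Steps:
1/(14 + 6) + b*(-15) = 1/(14 + 6) + 9*(-15) = 1/20 - 135 = -2699/20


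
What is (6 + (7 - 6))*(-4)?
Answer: -28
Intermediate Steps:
(6 + (7 - 6))*(-4) = (6 + 1)*(-4) = 7*(-4) = -28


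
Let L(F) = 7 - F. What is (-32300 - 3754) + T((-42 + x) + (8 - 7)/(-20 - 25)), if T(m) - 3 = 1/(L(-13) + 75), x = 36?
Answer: -3424844/95 ≈ -36051.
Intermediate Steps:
T(m) = 286/95 (T(m) = 3 + 1/((7 - 1*(-13)) + 75) = 3 + 1/((7 + 13) + 75) = 3 + 1/(20 + 75) = 3 + 1/95 = 286/95)
(-32300 - 3754) + T((-42 + x) + (8 - 7)/(-20 - 25)) = (-32300 - 3754) + 286/95 = -36054 + 286/95 = -3424844/95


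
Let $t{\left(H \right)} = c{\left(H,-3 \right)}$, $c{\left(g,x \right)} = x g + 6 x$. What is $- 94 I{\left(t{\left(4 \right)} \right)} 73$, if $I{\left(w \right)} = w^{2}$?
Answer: $-6175800$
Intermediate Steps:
$c{\left(g,x \right)} = 6 x + g x$ ($c{\left(g,x \right)} = g x + 6 x = 6 x + g x$)
$t{\left(H \right)} = -18 - 3 H$ ($t{\left(H \right)} = - 3 \left(6 + H\right) = -18 - 3 H$)
$- 94 I{\left(t{\left(4 \right)} \right)} 73 = - 94 \left(-18 - 12\right)^{2} \cdot 73 = - 94 \left(-30\right)^{2} \cdot 73 = \left(-94\right) 900 \cdot 73 = \left(-84600\right) 73 = -6175800$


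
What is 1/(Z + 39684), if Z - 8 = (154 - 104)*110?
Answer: 1/45192 ≈ 2.2128e-5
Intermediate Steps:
Z = 5508 (Z = 8 + (154 - 104)*110 = 8 + 50*110 = 8 + 5500 = 5508)
1/(Z + 39684) = 1/(5508 + 39684) = 1/45192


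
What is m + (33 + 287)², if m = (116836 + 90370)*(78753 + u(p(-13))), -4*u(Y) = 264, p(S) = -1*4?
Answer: 16304520922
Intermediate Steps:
p(S) = -4
u(Y) = -66 (u(Y) = -¼*264 = -66)
m = 16304418522 (m = (116836 + 90370)*(78753 - 66) = 207206*78687 = 16304418522)
m + (33 + 287)² = 16304418522 + (33 + 287)² = 16304418522 + 320² = 16304418522 + 102400 = 16304520922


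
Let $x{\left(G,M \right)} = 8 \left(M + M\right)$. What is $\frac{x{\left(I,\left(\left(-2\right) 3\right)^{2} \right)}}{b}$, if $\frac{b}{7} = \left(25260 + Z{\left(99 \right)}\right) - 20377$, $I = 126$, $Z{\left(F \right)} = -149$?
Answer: $\frac{32}{1841} \approx 0.017382$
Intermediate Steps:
$b = 33138$ ($b = 7 \left(\left(25260 - 149\right) - 20377\right) = 7 \left(25111 - 20377\right) = 7 \cdot 4734 = 33138$)
$x{\left(G,M \right)} = 16 M$ ($x{\left(G,M \right)} = 8 \cdot 2 M = 16 M$)
$\frac{x{\left(I,\left(\left(-2\right) 3\right)^{2} \right)}}{b} = \frac{16 \left(\left(-2\right) 3\right)^{2}}{33138} = 16 \left(-6\right)^{2} \cdot \frac{1}{33138} = 16 \cdot 36 \cdot \frac{1}{33138} = 576 \cdot \frac{1}{33138} = \frac{32}{1841}$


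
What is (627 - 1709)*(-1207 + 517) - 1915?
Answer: 744665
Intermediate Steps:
(627 - 1709)*(-1207 + 517) - 1915 = -1082*(-690) - 1915 = 746580 - 1915 = 744665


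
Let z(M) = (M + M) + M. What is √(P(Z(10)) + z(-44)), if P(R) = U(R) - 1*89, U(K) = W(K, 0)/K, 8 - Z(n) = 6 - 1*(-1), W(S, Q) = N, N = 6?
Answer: I*√215 ≈ 14.663*I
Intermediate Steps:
z(M) = 3*M (z(M) = 2*M + M = 3*M)
W(S, Q) = 6
Z(n) = 1 (Z(n) = 8 - (6 - 1*(-1)) = 8 - (6 + 1) = 8 - 1*7 = 8 - 7 = 1)
U(K) = 6/K
P(R) = -89 + 6/R (P(R) = 6/R - 1*89 = 6/R - 89 = -89 + 6/R)
√(P(Z(10)) + z(-44)) = √((-89 + 6/1) + 3*(-44)) = √((-89 + 6*1) - 132) = √((-89 + 6) - 132) = √(-83 - 132) = √(-215) = I*√215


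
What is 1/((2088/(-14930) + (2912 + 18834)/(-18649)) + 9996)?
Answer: 139214785/1391409187414 ≈ 0.00010005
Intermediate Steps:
1/((2088/(-14930) + (2912 + 18834)/(-18649)) + 9996) = 1/((2088*(-1/14930) + 21746*(-1/18649)) + 9996) = 1/((-1044/7465 - 21746/18649) + 9996) = 1/(-181803446/139214785 + 9996) = 1/(1391409187414/139214785) = 139214785/1391409187414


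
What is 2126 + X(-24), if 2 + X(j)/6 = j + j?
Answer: 1826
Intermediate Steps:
X(j) = -12 + 12*j (X(j) = -12 + 6*(j + j) = -12 + 6*(2*j) = -12 + 12*j)
2126 + X(-24) = 2126 + (-12 + 12*(-24)) = 2126 + (-12 - 288) = 2126 - 300 = 1826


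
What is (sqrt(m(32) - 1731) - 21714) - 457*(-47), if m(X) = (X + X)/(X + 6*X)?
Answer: -235 + I*sqrt(84805)/7 ≈ -235.0 + 41.602*I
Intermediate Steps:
m(X) = 2/7 (m(X) = (2*X)/((7*X)) = (2*X)*(1/(7*X)) = 2/7)
(sqrt(m(32) - 1731) - 21714) - 457*(-47) = (sqrt(2/7 - 1731) - 21714) - 457*(-47) = (sqrt(-12115/7) - 21714) + 21479 = (I*sqrt(84805)/7 - 21714) + 21479 = (-21714 + I*sqrt(84805)/7) + 21479 = -235 + I*sqrt(84805)/7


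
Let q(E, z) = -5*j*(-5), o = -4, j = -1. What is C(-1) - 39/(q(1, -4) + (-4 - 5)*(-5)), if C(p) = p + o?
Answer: -139/20 ≈ -6.9500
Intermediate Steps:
q(E, z) = -25 (q(E, z) = -5*(-1)*(-5) = 5*(-5) = -25)
C(p) = -4 + p (C(p) = p - 4 = -4 + p)
C(-1) - 39/(q(1, -4) + (-4 - 5)*(-5)) = (-4 - 1) - 39/(-25 + (-4 - 5)*(-5)) = -5 - 39/(-25 - 9*(-5)) = -5 - 39/(-25 + 45) = -5 - 39/20 = -139/20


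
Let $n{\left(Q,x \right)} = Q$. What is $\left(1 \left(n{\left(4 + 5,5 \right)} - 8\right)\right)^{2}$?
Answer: $1$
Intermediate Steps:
$\left(1 \left(n{\left(4 + 5,5 \right)} - 8\right)\right)^{2} = \left(1 \left(\left(4 + 5\right) - 8\right)\right)^{2} = \left(1 \left(9 - 8\right)\right)^{2} = \left(1 \cdot 1\right)^{2} = 1^{2} = 1$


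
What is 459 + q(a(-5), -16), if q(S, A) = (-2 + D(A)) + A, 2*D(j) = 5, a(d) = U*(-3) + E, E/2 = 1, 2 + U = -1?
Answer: 887/2 ≈ 443.50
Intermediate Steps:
U = -3 (U = -2 - 1 = -3)
E = 2 (E = 2*1 = 2)
a(d) = 11 (a(d) = -3*(-3) + 2 = 9 + 2 = 11)
D(j) = 5/2 (D(j) = (1/2)*5 = 5/2)
q(S, A) = 1/2 + A (q(S, A) = (-2 + 5/2) + A = 1/2 + A)
459 + q(a(-5), -16) = 459 + (1/2 - 16) = 459 - 31/2 = 887/2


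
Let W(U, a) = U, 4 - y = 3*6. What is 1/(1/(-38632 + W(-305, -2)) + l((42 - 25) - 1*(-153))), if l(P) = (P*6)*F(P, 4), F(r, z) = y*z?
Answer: -38937/2224081441 ≈ -1.7507e-5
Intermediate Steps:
y = -14 (y = 4 - 3*6 = 4 - 1*18 = 4 - 18 = -14)
F(r, z) = -14*z
l(P) = -336*P (l(P) = (P*6)*(-14*4) = (6*P)*(-56) = -336*P)
1/(1/(-38632 + W(-305, -2)) + l((42 - 25) - 1*(-153))) = 1/(1/(-38632 - 305) - 336*((42 - 25) - 1*(-153))) = 1/(1/(-38937) - 336*(17 + 153)) = 1/(-1/38937 - 336*170) = 1/(-1/38937 - 57120) = 1/(-2224081441/38937) = -38937/2224081441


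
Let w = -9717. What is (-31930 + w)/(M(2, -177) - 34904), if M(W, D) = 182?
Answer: 41647/34722 ≈ 1.1994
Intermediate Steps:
(-31930 + w)/(M(2, -177) - 34904) = (-31930 - 9717)/(182 - 34904) = -41647/(-34722) = -41647*(-1/34722) = 41647/34722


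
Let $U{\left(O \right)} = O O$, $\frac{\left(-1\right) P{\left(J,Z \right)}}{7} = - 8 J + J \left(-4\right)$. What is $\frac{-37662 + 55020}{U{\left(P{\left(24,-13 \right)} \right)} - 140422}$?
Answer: $\frac{8679}{1961917} \approx 0.0044237$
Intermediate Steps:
$P{\left(J,Z \right)} = 84 J$ ($P{\left(J,Z \right)} = - 7 \left(- 8 J + J \left(-4\right)\right) = - 7 \left(- 8 J - 4 J\right) = - 7 \left(- 12 J\right) = 84 J$)
$U{\left(O \right)} = O^{2}$
$\frac{-37662 + 55020}{U{\left(P{\left(24,-13 \right)} \right)} - 140422} = \frac{-37662 + 55020}{\left(84 \cdot 24\right)^{2} - 140422} = \frac{17358}{2016^{2} - 140422} = \frac{17358}{4064256 - 140422} = \frac{17358}{3923834} = 17358 \cdot \frac{1}{3923834} = \frac{8679}{1961917}$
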